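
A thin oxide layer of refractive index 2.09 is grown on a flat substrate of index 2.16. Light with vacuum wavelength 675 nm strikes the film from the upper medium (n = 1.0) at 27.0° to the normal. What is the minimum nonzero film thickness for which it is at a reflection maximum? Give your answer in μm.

0.165 μm

At the upper boundary (n = 1.0 to n = 2.09) the reflected ray undergoes a half-wave phase shift.
Bottom surface (2.09 → 2.16): reflection off a higher-index medium gives a half-wave phase shift.
Zero or two π shifts → no net half-wave offset.
With no net inversion, constructive interference in reflection requires 2 n t cos θ_r = m λ.
Snell's law: 1.0 sin 27.0° = 2.09 sin θ_r → sin θ_r = 0.217, cos θ_r = 0.976.
Minimum nonzero at m = 1: t = λ / (2 n cos θ_r) = 675 / (2 × 2.09 × 0.976) = 165 nm.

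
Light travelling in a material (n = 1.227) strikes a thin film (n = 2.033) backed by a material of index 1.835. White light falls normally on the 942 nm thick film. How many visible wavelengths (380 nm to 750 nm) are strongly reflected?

5

Top surface (1.227 → 2.033): reflection off a higher-index medium gives a half-wave phase shift.
Ray reflecting at the bottom interface goes from n = 2.033 toward n = 1.835: no phase shift.
The two reflections differ by half a wavelength.
For strong reflection here: 2 n t = (m + ½) λ.
λ = 2 n t / (m + ½) = 3830 / (m + ½) nm.
m=4: 851 nm (IR); m=5: 696 nm (visible); m=6: 589 nm (visible); m=7: 511 nm (visible); m=8: 451 nm (visible); m=9: 403 nm (visible); m=10: 365 nm (UV).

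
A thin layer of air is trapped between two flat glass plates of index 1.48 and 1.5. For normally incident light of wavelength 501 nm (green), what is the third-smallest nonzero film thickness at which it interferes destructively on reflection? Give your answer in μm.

0.752 μm

At the upper boundary (n = 1.48 to n = 1.0) the reflected ray undergoes no phase shift.
Ray reflecting at the bottom interface goes from n = 1.0 toward n = 1.5: a half-wave phase shift.
Exactly one π shift → a net half-wave offset.
With one net inversion, destructive interference in reflection requires 2 n t = m λ.
The third-smallest nonzero thickness corresponds to m = 3: t = m λ / (2 n) = 3.00 × 501 / (2 × 1.0) = 752 nm.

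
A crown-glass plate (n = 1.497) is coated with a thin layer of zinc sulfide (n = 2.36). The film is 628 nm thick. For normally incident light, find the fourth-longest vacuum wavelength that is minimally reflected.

741 nm

Ray reflecting at the top interface goes from n = 1.0 toward n = 2.36: a half-wave phase shift.
At the lower boundary (n = 2.36 to n = 1.497) the reflected ray undergoes no phase shift.
Net: one phase inversion between the two reflected rays.
For minimum reflection here: 2 n t = m λ.
λ = 2 n t / m. The fourth-longest wavelength is m = 4: λ = 2 × 2.36 × 628 / 4.00 = 741 nm.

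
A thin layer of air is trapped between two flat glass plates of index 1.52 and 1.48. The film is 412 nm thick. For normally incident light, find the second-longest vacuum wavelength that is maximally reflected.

549 nm

Top surface (1.52 → 1.0): reflection off a lower-index medium gives no phase shift.
Ray reflecting at the bottom interface goes from n = 1.0 toward n = 1.48: a half-wave phase shift.
The two reflections differ by half a wavelength.
For maximum reflection here: 2 n t = (m + ½) λ.
λ = 2 n t / (m + ½). The second-longest wavelength is m = 1: λ = 2 × 1.0 × 412 / 1.50 = 549 nm.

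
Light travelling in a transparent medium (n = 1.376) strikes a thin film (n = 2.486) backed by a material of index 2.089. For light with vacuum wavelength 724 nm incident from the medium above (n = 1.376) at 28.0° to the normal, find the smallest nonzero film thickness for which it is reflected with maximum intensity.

75.4 nm

Ray reflecting at the top interface goes from n = 1.376 toward n = 2.486: a half-wave phase shift.
Ray reflecting at the bottom interface goes from n = 2.486 toward n = 2.089: no phase shift.
Net: one phase inversion between the two reflected rays.
With one net inversion, constructive interference in reflection requires 2 n t cos θ_r = (m + ½) λ.
Snell's law: 1.376 sin 28.0° = 2.486 sin θ_r → sin θ_r = 0.260, cos θ_r = 0.966.
Minimum at m = 0: t = λ / (4 n cos θ_r) = 724 / (4 × 2.486 × 0.966) = 75.4 nm.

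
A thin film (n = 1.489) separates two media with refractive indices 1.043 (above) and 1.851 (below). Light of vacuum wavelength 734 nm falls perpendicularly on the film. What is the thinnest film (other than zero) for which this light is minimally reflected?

At the upper boundary (n = 1.043 to n = 1.489) the reflected ray undergoes a half-wave phase shift.
Bottom surface (1.489 → 1.851): reflection off a higher-index medium gives a half-wave phase shift.
Zero or two π shifts → no net half-wave offset.
For weak reflection here: 2 n t = (m + ½) λ.
Minimum at m = 0: t = λ / (4 n) = 734 / (4 × 1.489) = 123 nm.

123 nm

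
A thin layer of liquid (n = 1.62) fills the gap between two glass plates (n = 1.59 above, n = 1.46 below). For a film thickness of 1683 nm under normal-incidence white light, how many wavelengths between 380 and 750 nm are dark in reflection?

7

Ray reflecting at the top interface goes from n = 1.59 toward n = 1.62: a half-wave phase shift.
Ray reflecting at the bottom interface goes from n = 1.62 toward n = 1.46: no phase shift.
Exactly one π shift → a net half-wave offset.
For dark reflection here: 2 n t = m λ.
λ = 2 n t / m = 5453 / m nm.
m=7: 779 nm (IR); m=8: 682 nm (visible); m=9: 606 nm (visible); m=10: 545 nm (visible); m=11: 496 nm (visible); m=12: 454 nm (visible); m=13: 419 nm (visible); m=14: 389 nm (visible); m=15: 364 nm (UV).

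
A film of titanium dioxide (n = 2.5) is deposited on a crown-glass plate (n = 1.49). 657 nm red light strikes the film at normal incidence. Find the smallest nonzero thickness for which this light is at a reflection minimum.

131 nm

Top surface (1.0 → 2.5): reflection off a higher-index medium gives a half-wave phase shift.
Ray reflecting at the bottom interface goes from n = 2.5 toward n = 1.49: no phase shift.
Exactly one π shift → a net half-wave offset.
For dark reflection here: 2 n t = m λ.
The smallest nonzero thickness corresponds to m = 1: t = m λ / (2 n) = 1.00 × 657 / (2 × 2.5) = 131 nm.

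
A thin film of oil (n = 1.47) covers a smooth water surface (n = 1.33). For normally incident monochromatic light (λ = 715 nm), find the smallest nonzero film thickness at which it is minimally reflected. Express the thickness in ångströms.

2432 Å

Ray reflecting at the top interface goes from n = 1.0 toward n = 1.47: a half-wave phase shift.
Bottom surface (1.47 → 1.33): reflection off a lower-index medium gives no phase shift.
The two reflections differ by half a wavelength.
So the condition for destructive reflection is 2 n t = m λ.
Minimum nonzero at m = 1: t = λ / (2 n) = 715 / (2 × 1.47) = 243 nm.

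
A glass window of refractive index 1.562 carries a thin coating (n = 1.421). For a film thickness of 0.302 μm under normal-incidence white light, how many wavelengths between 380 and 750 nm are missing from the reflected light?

At the upper boundary (n = 1.0 to n = 1.421) the reflected ray undergoes a half-wave phase shift.
At the lower boundary (n = 1.421 to n = 1.562) the reflected ray undergoes a half-wave phase shift.
The two reflections carry the same phase change, so no net offset.
For dark reflection here: 2 n t = (m + ½) λ.
λ = 2 n t / (m + ½) = 858 / (m + ½) nm.
m=0: 1717 nm (IR); m=1: 572 nm (visible); m=2: 343 nm (UV).

1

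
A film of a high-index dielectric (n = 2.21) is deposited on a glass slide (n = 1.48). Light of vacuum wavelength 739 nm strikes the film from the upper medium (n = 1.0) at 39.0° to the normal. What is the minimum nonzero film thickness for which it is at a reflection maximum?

87.2 nm

At the upper boundary (n = 1.0 to n = 2.21) the reflected ray undergoes a half-wave phase shift.
At the lower boundary (n = 2.21 to n = 1.48) the reflected ray undergoes no phase shift.
Net: one phase inversion between the two reflected rays.
With one net inversion, constructive interference in reflection requires 2 n t cos θ_r = (m + ½) λ.
Snell's law: 1.0 sin 39.0° = 2.21 sin θ_r → sin θ_r = 0.285, cos θ_r = 0.959.
Minimum at m = 0: t = λ / (4 n cos θ_r) = 739 / (4 × 2.21 × 0.959) = 87.2 nm.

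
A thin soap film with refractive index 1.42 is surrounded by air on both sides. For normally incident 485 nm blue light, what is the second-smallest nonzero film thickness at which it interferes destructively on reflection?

342 nm

At the upper boundary (n = 1.0 to n = 1.42) the reflected ray undergoes a half-wave phase shift.
At the lower boundary (n = 1.42 to n = 1.0) the reflected ray undergoes no phase shift.
Net: one phase inversion between the two reflected rays.
For minimum reflection here: 2 n t = m λ.
The second-smallest nonzero thickness corresponds to m = 2: t = m λ / (2 n) = 2.00 × 485 / (2 × 1.42) = 342 nm.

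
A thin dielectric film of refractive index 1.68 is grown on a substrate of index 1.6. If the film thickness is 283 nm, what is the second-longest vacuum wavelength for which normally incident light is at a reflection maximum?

634 nm

Top surface (1.0 → 1.68): reflection off a higher-index medium gives a half-wave phase shift.
Ray reflecting at the bottom interface goes from n = 1.68 toward n = 1.6: no phase shift.
Net: one phase inversion between the two reflected rays.
With one net inversion, constructive interference in reflection requires 2 n t = (m + ½) λ.
λ = 2 n t / (m + ½). The second-longest wavelength is m = 1: λ = 2 × 1.68 × 283 / 1.50 = 634 nm.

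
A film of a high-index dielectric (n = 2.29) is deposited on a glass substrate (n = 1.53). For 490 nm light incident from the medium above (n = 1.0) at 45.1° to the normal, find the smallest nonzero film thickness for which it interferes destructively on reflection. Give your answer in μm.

0.113 μm

Ray reflecting at the top interface goes from n = 1.0 toward n = 2.29: a half-wave phase shift.
Ray reflecting at the bottom interface goes from n = 2.29 toward n = 1.53: no phase shift.
Net: one phase inversion between the two reflected rays.
So the condition for destructive reflection is 2 n t cos θ_r = m λ.
Snell's law: 1.0 sin 45.1° = 2.29 sin θ_r → sin θ_r = 0.309, cos θ_r = 0.951.
Minimum nonzero at m = 1: t = λ / (2 n cos θ_r) = 490 / (2 × 2.29 × 0.951) = 113 nm.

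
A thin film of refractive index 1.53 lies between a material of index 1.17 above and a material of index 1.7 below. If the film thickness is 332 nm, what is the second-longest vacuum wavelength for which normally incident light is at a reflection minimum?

At the upper boundary (n = 1.17 to n = 1.53) the reflected ray undergoes a half-wave phase shift.
Ray reflecting at the bottom interface goes from n = 1.53 toward n = 1.7: a half-wave phase shift.
The two reflections carry the same phase change, so no net offset.
With no net inversion, destructive interference in reflection requires 2 n t = (m + ½) λ.
λ = 2 n t / (m + ½). The second-longest wavelength is m = 1: λ = 2 × 1.53 × 332 / 1.50 = 677 nm.

677 nm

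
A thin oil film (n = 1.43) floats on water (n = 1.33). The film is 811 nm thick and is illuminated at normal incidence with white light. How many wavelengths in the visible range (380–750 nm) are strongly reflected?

3

At the upper boundary (n = 1.0 to n = 1.43) the reflected ray undergoes a half-wave phase shift.
Ray reflecting at the bottom interface goes from n = 1.43 toward n = 1.33: no phase shift.
Exactly one π shift → a net half-wave offset.
For strong reflection here: 2 n t = (m + ½) λ.
λ = 2 n t / (m + ½) = 2319 / (m + ½) nm.
m=2: 928 nm (IR); m=3: 663 nm (visible); m=4: 515 nm (visible); m=5: 422 nm (visible); m=6: 357 nm (UV).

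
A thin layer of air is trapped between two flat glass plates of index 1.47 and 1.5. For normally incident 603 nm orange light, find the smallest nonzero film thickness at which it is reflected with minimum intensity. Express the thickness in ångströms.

3015 Å

Top surface (1.47 → 1.0): reflection off a lower-index medium gives no phase shift.
At the lower boundary (n = 1.0 to n = 1.5) the reflected ray undergoes a half-wave phase shift.
Net: one phase inversion between the two reflected rays.
With one net inversion, destructive interference in reflection requires 2 n t = m λ.
Minimum nonzero at m = 1: t = λ / (2 n) = 603 / (2 × 1.0) = 302 nm.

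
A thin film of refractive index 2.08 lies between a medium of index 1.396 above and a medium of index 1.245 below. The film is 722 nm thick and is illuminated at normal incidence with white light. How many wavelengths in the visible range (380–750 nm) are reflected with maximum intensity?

4

Top surface (1.396 → 2.08): reflection off a higher-index medium gives a half-wave phase shift.
At the lower boundary (n = 2.08 to n = 1.245) the reflected ray undergoes no phase shift.
The two reflections differ by half a wavelength.
For bright reflection here: 2 n t = (m + ½) λ.
λ = 2 n t / (m + ½) = 3004 / (m + ½) nm.
m=3: 858 nm (IR); m=4: 667 nm (visible); m=5: 546 nm (visible); m=6: 462 nm (visible); m=7: 400 nm (visible); m=8: 353 nm (UV).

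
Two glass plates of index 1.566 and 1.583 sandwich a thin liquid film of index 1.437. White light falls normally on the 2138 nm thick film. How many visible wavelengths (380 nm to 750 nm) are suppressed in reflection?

8

At the upper boundary (n = 1.566 to n = 1.437) the reflected ray undergoes no phase shift.
At the lower boundary (n = 1.437 to n = 1.583) the reflected ray undergoes a half-wave phase shift.
Net: one phase inversion between the two reflected rays.
So the condition for destructive reflection is 2 n t = m λ.
λ = 2 n t / m = 6145 / m nm.
m=8: 768 nm (IR); m=9: 683 nm (visible); m=10: 614 nm (visible); m=11: 559 nm (visible); m=12: 512 nm (visible); m=13: 473 nm (visible); m=14: 439 nm (visible); m=15: 410 nm (visible); m=16: 384 nm (visible); m=17: 361 nm (UV).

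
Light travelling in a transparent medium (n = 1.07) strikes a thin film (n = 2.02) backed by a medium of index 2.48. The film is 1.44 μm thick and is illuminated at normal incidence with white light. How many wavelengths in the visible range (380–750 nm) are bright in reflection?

8

At the upper boundary (n = 1.07 to n = 2.02) the reflected ray undergoes a half-wave phase shift.
At the lower boundary (n = 2.02 to n = 2.48) the reflected ray undergoes a half-wave phase shift.
Zero or two π shifts → no net half-wave offset.
With no net inversion, constructive interference in reflection requires 2 n t = m λ.
λ = 2 n t / m = 5818 / m nm.
m=7: 831 nm (IR); m=8: 727 nm (visible); m=9: 646 nm (visible); m=10: 582 nm (visible); m=11: 529 nm (visible); m=12: 485 nm (visible); m=13: 448 nm (visible); m=14: 416 nm (visible); m=15: 388 nm (visible); m=16: 364 nm (UV).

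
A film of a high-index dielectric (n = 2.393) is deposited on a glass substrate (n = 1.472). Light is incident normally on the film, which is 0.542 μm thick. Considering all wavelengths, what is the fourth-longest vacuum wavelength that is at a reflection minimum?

649 nm

At the upper boundary (n = 1.0 to n = 2.393) the reflected ray undergoes a half-wave phase shift.
Ray reflecting at the bottom interface goes from n = 2.393 toward n = 1.472: no phase shift.
The two reflections differ by half a wavelength.
With one net inversion, destructive interference in reflection requires 2 n t = m λ.
λ = 2 n t / m. The fourth-longest wavelength is m = 4: λ = 2 × 2.393 × 542 / 4.00 = 649 nm.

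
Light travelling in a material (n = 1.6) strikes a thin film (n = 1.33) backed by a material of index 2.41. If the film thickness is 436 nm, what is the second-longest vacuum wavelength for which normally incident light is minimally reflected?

580 nm

Ray reflecting at the top interface goes from n = 1.6 toward n = 1.33: no phase shift.
Ray reflecting at the bottom interface goes from n = 1.33 toward n = 2.41: a half-wave phase shift.
Exactly one π shift → a net half-wave offset.
For weak reflection here: 2 n t = m λ.
λ = 2 n t / m. The second-longest wavelength is m = 2: λ = 2 × 1.33 × 436 / 2.00 = 580 nm.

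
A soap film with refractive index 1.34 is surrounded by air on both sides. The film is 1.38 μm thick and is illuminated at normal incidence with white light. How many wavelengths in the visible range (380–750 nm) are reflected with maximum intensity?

Top surface (1.0 → 1.34): reflection off a higher-index medium gives a half-wave phase shift.
At the lower boundary (n = 1.34 to n = 1.0) the reflected ray undergoes no phase shift.
Net: one phase inversion between the two reflected rays.
So the condition for constructive reflection is 2 n t = (m + ½) λ.
λ = 2 n t / (m + ½) = 3698 / (m + ½) nm.
m=4: 822 nm (IR); m=5: 672 nm (visible); m=6: 569 nm (visible); m=7: 493 nm (visible); m=8: 435 nm (visible); m=9: 389 nm (visible); m=10: 352 nm (UV).

5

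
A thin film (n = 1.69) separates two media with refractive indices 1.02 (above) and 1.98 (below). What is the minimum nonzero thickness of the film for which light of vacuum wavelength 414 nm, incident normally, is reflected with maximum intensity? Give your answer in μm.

0.122 μm

Ray reflecting at the top interface goes from n = 1.02 toward n = 1.69: a half-wave phase shift.
Bottom surface (1.69 → 1.98): reflection off a higher-index medium gives a half-wave phase shift.
Net: no relative phase inversion (both shifts match).
So the condition for constructive reflection is 2 n t = m λ.
Minimum nonzero at m = 1: t = λ / (2 n) = 414 / (2 × 1.69) = 122 nm.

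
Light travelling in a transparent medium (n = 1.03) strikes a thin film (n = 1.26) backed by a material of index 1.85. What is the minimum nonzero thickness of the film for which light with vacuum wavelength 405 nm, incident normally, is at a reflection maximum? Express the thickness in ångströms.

Top surface (1.03 → 1.26): reflection off a higher-index medium gives a half-wave phase shift.
Bottom surface (1.26 → 1.85): reflection off a higher-index medium gives a half-wave phase shift.
Net: no relative phase inversion (both shifts match).
For maximum reflection here: 2 n t = m λ.
Minimum nonzero at m = 1: t = λ / (2 n) = 405 / (2 × 1.26) = 161 nm.

1607 Å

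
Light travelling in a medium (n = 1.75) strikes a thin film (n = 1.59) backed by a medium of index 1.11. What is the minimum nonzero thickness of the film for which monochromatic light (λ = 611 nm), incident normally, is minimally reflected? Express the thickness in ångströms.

Top surface (1.75 → 1.59): reflection off a lower-index medium gives no phase shift.
At the lower boundary (n = 1.59 to n = 1.11) the reflected ray undergoes no phase shift.
Net: no relative phase inversion (both shifts match).
With no net inversion, destructive interference in reflection requires 2 n t = (m + ½) λ.
Minimum at m = 0: t = λ / (4 n) = 611 / (4 × 1.59) = 96.1 nm.

961 Å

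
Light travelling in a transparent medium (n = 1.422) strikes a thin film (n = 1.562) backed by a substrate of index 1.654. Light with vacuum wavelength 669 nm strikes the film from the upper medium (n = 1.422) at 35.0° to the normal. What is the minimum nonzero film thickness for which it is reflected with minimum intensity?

126 nm

Ray reflecting at the top interface goes from n = 1.422 toward n = 1.562: a half-wave phase shift.
Bottom surface (1.562 → 1.654): reflection off a higher-index medium gives a half-wave phase shift.
The two reflections carry the same phase change, so no net offset.
For dark reflection here: 2 n t cos θ_r = (m + ½) λ.
Snell's law: 1.422 sin 35.0° = 1.562 sin θ_r → sin θ_r = 0.522, cos θ_r = 0.853.
Minimum at m = 0: t = λ / (4 n cos θ_r) = 669 / (4 × 1.562 × 0.853) = 126 nm.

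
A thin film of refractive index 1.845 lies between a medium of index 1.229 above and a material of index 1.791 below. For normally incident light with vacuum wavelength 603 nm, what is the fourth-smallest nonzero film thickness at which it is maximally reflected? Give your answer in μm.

0.572 μm

Top surface (1.229 → 1.845): reflection off a higher-index medium gives a half-wave phase shift.
Ray reflecting at the bottom interface goes from n = 1.845 toward n = 1.791: no phase shift.
Net: one phase inversion between the two reflected rays.
For strong reflection here: 2 n t = (m + ½) λ.
The fourth-smallest nonzero thickness corresponds to m = 3: t = (m + ½) λ / (2 n) = 3.50 × 603 / (2 × 1.845) = 572 nm.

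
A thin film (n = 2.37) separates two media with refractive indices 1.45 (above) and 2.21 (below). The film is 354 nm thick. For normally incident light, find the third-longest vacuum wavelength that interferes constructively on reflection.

At the upper boundary (n = 1.45 to n = 2.37) the reflected ray undergoes a half-wave phase shift.
Bottom surface (2.37 → 2.21): reflection off a lower-index medium gives no phase shift.
The two reflections differ by half a wavelength.
For maximum reflection here: 2 n t = (m + ½) λ.
λ = 2 n t / (m + ½). The third-longest wavelength is m = 2: λ = 2 × 2.37 × 354 / 2.50 = 671 nm.

671 nm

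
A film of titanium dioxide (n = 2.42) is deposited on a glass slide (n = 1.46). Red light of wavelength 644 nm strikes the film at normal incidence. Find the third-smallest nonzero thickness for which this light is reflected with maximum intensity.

333 nm

Ray reflecting at the top interface goes from n = 1.0 toward n = 2.42: a half-wave phase shift.
At the lower boundary (n = 2.42 to n = 1.46) the reflected ray undergoes no phase shift.
Net: one phase inversion between the two reflected rays.
For strong reflection here: 2 n t = (m + ½) λ.
The third-smallest nonzero thickness corresponds to m = 2: t = (m + ½) λ / (2 n) = 2.50 × 644 / (2 × 2.42) = 333 nm.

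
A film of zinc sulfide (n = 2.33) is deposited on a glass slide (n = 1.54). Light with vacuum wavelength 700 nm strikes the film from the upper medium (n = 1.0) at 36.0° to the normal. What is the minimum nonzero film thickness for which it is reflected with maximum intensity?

77.6 nm

Top surface (1.0 → 2.33): reflection off a higher-index medium gives a half-wave phase shift.
Bottom surface (2.33 → 1.54): reflection off a lower-index medium gives no phase shift.
Net: one phase inversion between the two reflected rays.
So the condition for constructive reflection is 2 n t cos θ_r = (m + ½) λ.
Snell's law: 1.0 sin 36.0° = 2.33 sin θ_r → sin θ_r = 0.252, cos θ_r = 0.968.
Minimum at m = 0: t = λ / (4 n cos θ_r) = 700 / (4 × 2.33 × 0.968) = 77.6 nm.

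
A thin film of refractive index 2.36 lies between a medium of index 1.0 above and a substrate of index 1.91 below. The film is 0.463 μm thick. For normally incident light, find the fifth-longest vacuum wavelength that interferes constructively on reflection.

486 nm

Top surface (1.0 → 2.36): reflection off a higher-index medium gives a half-wave phase shift.
At the lower boundary (n = 2.36 to n = 1.91) the reflected ray undergoes no phase shift.
Exactly one π shift → a net half-wave offset.
With one net inversion, constructive interference in reflection requires 2 n t = (m + ½) λ.
λ = 2 n t / (m + ½). The fifth-longest wavelength is m = 4: λ = 2 × 2.36 × 463 / 4.50 = 486 nm.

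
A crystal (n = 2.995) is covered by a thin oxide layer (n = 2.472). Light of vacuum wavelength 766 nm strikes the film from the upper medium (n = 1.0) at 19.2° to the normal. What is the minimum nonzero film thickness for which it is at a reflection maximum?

156 nm

At the upper boundary (n = 1.0 to n = 2.472) the reflected ray undergoes a half-wave phase shift.
At the lower boundary (n = 2.472 to n = 2.995) the reflected ray undergoes a half-wave phase shift.
Zero or two π shifts → no net half-wave offset.
So the condition for constructive reflection is 2 n t cos θ_r = m λ.
Snell's law: 1.0 sin 19.2° = 2.472 sin θ_r → sin θ_r = 0.133, cos θ_r = 0.991.
Minimum nonzero at m = 1: t = λ / (2 n cos θ_r) = 766 / (2 × 2.472 × 0.991) = 156 nm.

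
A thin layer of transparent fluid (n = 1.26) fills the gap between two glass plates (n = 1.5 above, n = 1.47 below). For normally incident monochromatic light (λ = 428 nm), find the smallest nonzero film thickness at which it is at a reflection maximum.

Top surface (1.5 → 1.26): reflection off a lower-index medium gives no phase shift.
At the lower boundary (n = 1.26 to n = 1.47) the reflected ray undergoes a half-wave phase shift.
Exactly one π shift → a net half-wave offset.
So the condition for constructive reflection is 2 n t = (m + ½) λ.
Minimum at m = 0: t = λ / (4 n) = 428 / (4 × 1.26) = 84.9 nm.

84.9 nm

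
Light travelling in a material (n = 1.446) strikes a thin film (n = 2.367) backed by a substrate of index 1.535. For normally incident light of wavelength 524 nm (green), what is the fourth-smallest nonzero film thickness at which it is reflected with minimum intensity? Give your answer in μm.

At the upper boundary (n = 1.446 to n = 2.367) the reflected ray undergoes a half-wave phase shift.
Ray reflecting at the bottom interface goes from n = 2.367 toward n = 1.535: no phase shift.
Exactly one π shift → a net half-wave offset.
For weak reflection here: 2 n t = m λ.
The fourth-smallest nonzero thickness corresponds to m = 4: t = m λ / (2 n) = 4.00 × 524 / (2 × 2.367) = 443 nm.

0.443 μm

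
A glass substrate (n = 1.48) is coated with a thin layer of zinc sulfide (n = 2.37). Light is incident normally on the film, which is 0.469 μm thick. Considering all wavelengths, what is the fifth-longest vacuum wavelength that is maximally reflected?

Ray reflecting at the top interface goes from n = 1.0 toward n = 2.37: a half-wave phase shift.
Bottom surface (2.37 → 1.48): reflection off a lower-index medium gives no phase shift.
Exactly one π shift → a net half-wave offset.
With one net inversion, constructive interference in reflection requires 2 n t = (m + ½) λ.
λ = 2 n t / (m + ½). The fifth-longest wavelength is m = 4: λ = 2 × 2.37 × 469 / 4.50 = 494 nm.

494 nm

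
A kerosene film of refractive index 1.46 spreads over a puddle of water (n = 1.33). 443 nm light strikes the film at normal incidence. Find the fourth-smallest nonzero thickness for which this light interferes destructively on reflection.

607 nm

Ray reflecting at the top interface goes from n = 1.0 toward n = 1.46: a half-wave phase shift.
Bottom surface (1.46 → 1.33): reflection off a lower-index medium gives no phase shift.
Net: one phase inversion between the two reflected rays.
With one net inversion, destructive interference in reflection requires 2 n t = m λ.
The fourth-smallest nonzero thickness corresponds to m = 4: t = m λ / (2 n) = 4.00 × 443 / (2 × 1.46) = 607 nm.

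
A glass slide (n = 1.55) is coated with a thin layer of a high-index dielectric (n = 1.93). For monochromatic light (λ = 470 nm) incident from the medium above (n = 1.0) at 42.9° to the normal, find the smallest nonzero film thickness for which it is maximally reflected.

65.1 nm

At the upper boundary (n = 1.0 to n = 1.93) the reflected ray undergoes a half-wave phase shift.
Bottom surface (1.93 → 1.55): reflection off a lower-index medium gives no phase shift.
The two reflections differ by half a wavelength.
So the condition for constructive reflection is 2 n t cos θ_r = (m + ½) λ.
Snell's law: 1.0 sin 42.9° = 1.93 sin θ_r → sin θ_r = 0.353, cos θ_r = 0.936.
Minimum at m = 0: t = λ / (4 n cos θ_r) = 470 / (4 × 1.93 × 0.936) = 65.1 nm.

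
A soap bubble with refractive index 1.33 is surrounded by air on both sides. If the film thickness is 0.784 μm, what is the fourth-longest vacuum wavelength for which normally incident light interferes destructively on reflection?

521 nm

At the upper boundary (n = 1.0 to n = 1.33) the reflected ray undergoes a half-wave phase shift.
Bottom surface (1.33 → 1.0): reflection off a lower-index medium gives no phase shift.
The two reflections differ by half a wavelength.
With one net inversion, destructive interference in reflection requires 2 n t = m λ.
λ = 2 n t / m. The fourth-longest wavelength is m = 4: λ = 2 × 1.33 × 784 / 4.00 = 521 nm.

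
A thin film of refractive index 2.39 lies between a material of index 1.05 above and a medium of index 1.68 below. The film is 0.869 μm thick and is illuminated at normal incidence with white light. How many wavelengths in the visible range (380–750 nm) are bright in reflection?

Top surface (1.05 → 2.39): reflection off a higher-index medium gives a half-wave phase shift.
Bottom surface (2.39 → 1.68): reflection off a lower-index medium gives no phase shift.
Exactly one π shift → a net half-wave offset.
With one net inversion, constructive interference in reflection requires 2 n t = (m + ½) λ.
λ = 2 n t / (m + ½) = 4154 / (m + ½) nm.
m=5: 755 nm (IR); m=6: 639 nm (visible); m=7: 554 nm (visible); m=8: 489 nm (visible); m=9: 437 nm (visible); m=10: 396 nm (visible); m=11: 361 nm (UV).

5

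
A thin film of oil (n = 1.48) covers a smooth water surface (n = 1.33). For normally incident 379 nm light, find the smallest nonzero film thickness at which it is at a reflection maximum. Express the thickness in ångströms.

640 Å

Top surface (1.0 → 1.48): reflection off a higher-index medium gives a half-wave phase shift.
At the lower boundary (n = 1.48 to n = 1.33) the reflected ray undergoes no phase shift.
The two reflections differ by half a wavelength.
For maximum reflection here: 2 n t = (m + ½) λ.
Minimum at m = 0: t = λ / (4 n) = 379 / (4 × 1.48) = 64.0 nm.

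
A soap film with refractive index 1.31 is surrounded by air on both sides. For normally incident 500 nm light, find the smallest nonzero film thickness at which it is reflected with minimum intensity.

191 nm

Top surface (1.0 → 1.31): reflection off a higher-index medium gives a half-wave phase shift.
Ray reflecting at the bottom interface goes from n = 1.31 toward n = 1.0: no phase shift.
Exactly one π shift → a net half-wave offset.
For minimum reflection here: 2 n t = m λ.
Minimum nonzero at m = 1: t = λ / (2 n) = 500 / (2 × 1.31) = 191 nm.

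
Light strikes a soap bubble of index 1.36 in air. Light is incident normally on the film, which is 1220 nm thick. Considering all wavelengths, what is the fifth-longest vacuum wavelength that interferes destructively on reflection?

Top surface (1.0 → 1.36): reflection off a higher-index medium gives a half-wave phase shift.
Bottom surface (1.36 → 1.0): reflection off a lower-index medium gives no phase shift.
Exactly one π shift → a net half-wave offset.
For dark reflection here: 2 n t = m λ.
λ = 2 n t / m. The fifth-longest wavelength is m = 5: λ = 2 × 1.36 × 1220 / 5.00 = 664 nm.

664 nm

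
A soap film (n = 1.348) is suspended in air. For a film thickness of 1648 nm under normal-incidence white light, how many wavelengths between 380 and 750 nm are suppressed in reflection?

Top surface (1.0 → 1.348): reflection off a higher-index medium gives a half-wave phase shift.
Ray reflecting at the bottom interface goes from n = 1.348 toward n = 1.0: no phase shift.
Net: one phase inversion between the two reflected rays.
For weak reflection here: 2 n t = m λ.
λ = 2 n t / m = 4443 / m nm.
m=5: 889 nm (IR); m=6: 741 nm (visible); m=7: 635 nm (visible); m=8: 555 nm (visible); m=9: 494 nm (visible); m=10: 444 nm (visible); m=11: 404 nm (visible); m=12: 370 nm (UV).

6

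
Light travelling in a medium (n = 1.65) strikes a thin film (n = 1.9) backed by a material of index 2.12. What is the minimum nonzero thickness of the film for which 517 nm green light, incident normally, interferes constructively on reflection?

Ray reflecting at the top interface goes from n = 1.65 toward n = 1.9: a half-wave phase shift.
At the lower boundary (n = 1.9 to n = 2.12) the reflected ray undergoes a half-wave phase shift.
The two reflections carry the same phase change, so no net offset.
For maximum reflection here: 2 n t = m λ.
Minimum nonzero at m = 1: t = λ / (2 n) = 517 / (2 × 1.9) = 136 nm.

136 nm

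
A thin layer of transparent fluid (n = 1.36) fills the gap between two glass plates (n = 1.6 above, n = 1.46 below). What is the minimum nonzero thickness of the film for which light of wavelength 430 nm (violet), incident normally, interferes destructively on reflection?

158 nm

Top surface (1.6 → 1.36): reflection off a lower-index medium gives no phase shift.
Ray reflecting at the bottom interface goes from n = 1.36 toward n = 1.46: a half-wave phase shift.
Exactly one π shift → a net half-wave offset.
So the condition for destructive reflection is 2 n t = m λ.
Minimum nonzero at m = 1: t = λ / (2 n) = 430 / (2 × 1.36) = 158 nm.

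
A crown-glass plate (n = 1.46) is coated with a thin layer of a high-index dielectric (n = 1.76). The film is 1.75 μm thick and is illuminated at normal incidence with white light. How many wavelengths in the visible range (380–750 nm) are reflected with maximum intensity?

8

Top surface (1.0 → 1.76): reflection off a higher-index medium gives a half-wave phase shift.
At the lower boundary (n = 1.76 to n = 1.46) the reflected ray undergoes no phase shift.
Exactly one π shift → a net half-wave offset.
For maximum reflection here: 2 n t = (m + ½) λ.
λ = 2 n t / (m + ½) = 6160 / (m + ½) nm.
m=7: 821 nm (IR); m=8: 725 nm (visible); m=9: 648 nm (visible); m=10: 587 nm (visible); m=11: 536 nm (visible); m=12: 493 nm (visible); m=13: 456 nm (visible); m=14: 425 nm (visible); m=15: 397 nm (visible); m=16: 373 nm (UV).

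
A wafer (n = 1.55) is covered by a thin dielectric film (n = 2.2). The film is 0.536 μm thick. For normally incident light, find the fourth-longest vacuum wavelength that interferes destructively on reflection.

At the upper boundary (n = 1.0 to n = 2.2) the reflected ray undergoes a half-wave phase shift.
Ray reflecting at the bottom interface goes from n = 2.2 toward n = 1.55: no phase shift.
Net: one phase inversion between the two reflected rays.
So the condition for destructive reflection is 2 n t = m λ.
λ = 2 n t / m. The fourth-longest wavelength is m = 4: λ = 2 × 2.2 × 536 / 4.00 = 590 nm.

590 nm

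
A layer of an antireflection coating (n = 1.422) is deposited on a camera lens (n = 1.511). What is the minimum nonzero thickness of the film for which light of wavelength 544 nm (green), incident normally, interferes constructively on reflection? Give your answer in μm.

0.191 μm

At the upper boundary (n = 1.0 to n = 1.422) the reflected ray undergoes a half-wave phase shift.
Bottom surface (1.422 → 1.511): reflection off a higher-index medium gives a half-wave phase shift.
Zero or two π shifts → no net half-wave offset.
So the condition for constructive reflection is 2 n t = m λ.
Minimum nonzero at m = 1: t = λ / (2 n) = 544 / (2 × 1.422) = 191 nm.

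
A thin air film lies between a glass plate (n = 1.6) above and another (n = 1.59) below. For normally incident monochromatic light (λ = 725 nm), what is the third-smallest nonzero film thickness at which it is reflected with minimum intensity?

Ray reflecting at the top interface goes from n = 1.6 toward n = 1.0: no phase shift.
At the lower boundary (n = 1.0 to n = 1.59) the reflected ray undergoes a half-wave phase shift.
The two reflections differ by half a wavelength.
So the condition for destructive reflection is 2 n t = m λ.
The third-smallest nonzero thickness corresponds to m = 3: t = m λ / (2 n) = 3.00 × 725 / (2 × 1.0) = 1088 nm.

1088 nm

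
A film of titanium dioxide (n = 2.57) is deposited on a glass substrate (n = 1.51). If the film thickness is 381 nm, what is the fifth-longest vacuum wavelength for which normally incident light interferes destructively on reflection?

392 nm

At the upper boundary (n = 1.0 to n = 2.57) the reflected ray undergoes a half-wave phase shift.
Ray reflecting at the bottom interface goes from n = 2.57 toward n = 1.51: no phase shift.
The two reflections differ by half a wavelength.
With one net inversion, destructive interference in reflection requires 2 n t = m λ.
λ = 2 n t / m. The fifth-longest wavelength is m = 5: λ = 2 × 2.57 × 381 / 5.00 = 392 nm.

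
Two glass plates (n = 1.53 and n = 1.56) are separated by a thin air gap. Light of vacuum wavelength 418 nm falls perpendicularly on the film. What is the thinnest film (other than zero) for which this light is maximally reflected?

Top surface (1.53 → 1.0): reflection off a lower-index medium gives no phase shift.
Bottom surface (1.0 → 1.56): reflection off a higher-index medium gives a half-wave phase shift.
Net: one phase inversion between the two reflected rays.
With one net inversion, constructive interference in reflection requires 2 n t = (m + ½) λ.
Minimum at m = 0: t = λ / (4 n) = 418 / (4 × 1.0) = 105 nm.

105 nm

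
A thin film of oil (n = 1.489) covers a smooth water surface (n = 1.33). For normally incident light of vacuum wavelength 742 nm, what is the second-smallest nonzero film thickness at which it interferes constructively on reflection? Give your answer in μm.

0.374 μm

Ray reflecting at the top interface goes from n = 1.0 toward n = 1.489: a half-wave phase shift.
Ray reflecting at the bottom interface goes from n = 1.489 toward n = 1.33: no phase shift.
Exactly one π shift → a net half-wave offset.
For bright reflection here: 2 n t = (m + ½) λ.
The second-smallest nonzero thickness corresponds to m = 1: t = (m + ½) λ / (2 n) = 1.50 × 742 / (2 × 1.489) = 374 nm.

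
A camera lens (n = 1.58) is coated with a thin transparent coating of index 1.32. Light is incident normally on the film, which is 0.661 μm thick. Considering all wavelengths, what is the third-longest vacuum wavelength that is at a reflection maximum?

Top surface (1.0 → 1.32): reflection off a higher-index medium gives a half-wave phase shift.
Bottom surface (1.32 → 1.58): reflection off a higher-index medium gives a half-wave phase shift.
The two reflections carry the same phase change, so no net offset.
With no net inversion, constructive interference in reflection requires 2 n t = m λ.
λ = 2 n t / m. The third-longest wavelength is m = 3: λ = 2 × 1.32 × 661 / 3.00 = 582 nm.

582 nm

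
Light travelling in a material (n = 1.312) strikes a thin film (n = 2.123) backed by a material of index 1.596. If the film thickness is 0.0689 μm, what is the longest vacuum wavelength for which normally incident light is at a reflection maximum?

585 nm

At the upper boundary (n = 1.312 to n = 2.123) the reflected ray undergoes a half-wave phase shift.
At the lower boundary (n = 2.123 to n = 1.596) the reflected ray undergoes no phase shift.
The two reflections differ by half a wavelength.
With one net inversion, constructive interference in reflection requires 2 n t = (m + ½) λ.
λ = 2 n t / (m + ½). The longest wavelength is m = 0: λ = 2 × 2.123 × 68.9 / 0.500 = 585 nm.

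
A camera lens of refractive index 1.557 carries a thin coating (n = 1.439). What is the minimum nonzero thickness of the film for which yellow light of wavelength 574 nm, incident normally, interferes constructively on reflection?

At the upper boundary (n = 1.0 to n = 1.439) the reflected ray undergoes a half-wave phase shift.
Bottom surface (1.439 → 1.557): reflection off a higher-index medium gives a half-wave phase shift.
Zero or two π shifts → no net half-wave offset.
For bright reflection here: 2 n t = m λ.
Minimum nonzero at m = 1: t = λ / (2 n) = 574 / (2 × 1.439) = 199 nm.

199 nm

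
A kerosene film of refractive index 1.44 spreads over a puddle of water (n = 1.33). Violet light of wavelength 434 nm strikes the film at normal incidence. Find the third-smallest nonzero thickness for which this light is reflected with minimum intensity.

Top surface (1.0 → 1.44): reflection off a higher-index medium gives a half-wave phase shift.
At the lower boundary (n = 1.44 to n = 1.33) the reflected ray undergoes no phase shift.
The two reflections differ by half a wavelength.
With one net inversion, destructive interference in reflection requires 2 n t = m λ.
The third-smallest nonzero thickness corresponds to m = 3: t = m λ / (2 n) = 3.00 × 434 / (2 × 1.44) = 452 nm.

452 nm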